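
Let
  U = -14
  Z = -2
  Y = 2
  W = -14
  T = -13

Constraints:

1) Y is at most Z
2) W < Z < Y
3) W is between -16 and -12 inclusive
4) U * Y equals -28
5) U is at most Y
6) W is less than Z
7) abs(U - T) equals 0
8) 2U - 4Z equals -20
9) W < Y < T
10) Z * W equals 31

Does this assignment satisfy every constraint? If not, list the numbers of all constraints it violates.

Constraints 1, 7, 9, 10 do not hold.

1) Y = 2, Z = -2; 2 > -2 (want ≤)  false
2) values -14 < -2 < 2  true
3) W = -14 lies in [-16, -12]  true
4) U * Y = -14 * 2 = -28  true
5) U = -14, Y = 2; -14 ≤ 2  true
6) W = -14, Z = -2; -14 < -2  true
7) abs(-14 - (-13)) = 1, not 0  false
8) 2U - 4Z = 2(-14) - 4(-2) = -20  true
9) values -14, 2, -13; Y = 2 is not < T = -13  false
10) Z * W = -2 * (-14) = 28, not 31  false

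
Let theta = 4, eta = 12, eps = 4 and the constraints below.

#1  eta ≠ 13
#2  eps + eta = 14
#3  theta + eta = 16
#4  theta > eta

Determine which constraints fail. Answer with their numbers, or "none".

Constraints 2, 4 do not hold.

#1 eta = 12, and 12 ≠ 13 — holds.
#2 eps + eta = 4 + 12 = 16, not 14 — fails.
#3 theta + eta = 4 + 12 = 16 — holds.
#4 theta = 4, eta = 12; 4 ≤ 12 (want >) — fails.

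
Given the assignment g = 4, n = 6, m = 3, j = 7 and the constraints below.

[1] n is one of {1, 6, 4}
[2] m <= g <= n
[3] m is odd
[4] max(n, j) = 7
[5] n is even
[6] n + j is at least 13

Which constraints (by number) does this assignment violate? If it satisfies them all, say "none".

All constraints are satisfied.

[1] n = 6 is in {1, 6, 4}  ✔
[2] values 3 <= 4 <= 6  ✔
[3] m = 3 is odd  ✔
[4] max(6, 7) = 7  ✔
[5] n = 6 is even  ✔
[6] n + j = 6 + 7 = 13; 13 ≥ 13  ✔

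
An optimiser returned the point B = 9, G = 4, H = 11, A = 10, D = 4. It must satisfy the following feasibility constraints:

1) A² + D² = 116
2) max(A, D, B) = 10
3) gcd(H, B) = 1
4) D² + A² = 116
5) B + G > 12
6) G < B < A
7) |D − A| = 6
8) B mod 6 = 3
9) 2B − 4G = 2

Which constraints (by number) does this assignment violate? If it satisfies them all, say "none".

1) A² + D² = 10² + 4² = 100 + 16 = 116  true
2) max(10, 4, 9) = 10  true
3) gcd(11, 9) = 1  true
4) D² + A² = 4² + 10² = 16 + 100 = 116  true
5) B + G = 9 + 4 = 13; 13 > 12  true
6) values 4 < 9 < 10  true
7) |4 − 10| = 6  true
8) 9 mod 6 = 3  true
9) 2B − 4G = 2(9) − 4(4) = 2  true

None — every constraint holds.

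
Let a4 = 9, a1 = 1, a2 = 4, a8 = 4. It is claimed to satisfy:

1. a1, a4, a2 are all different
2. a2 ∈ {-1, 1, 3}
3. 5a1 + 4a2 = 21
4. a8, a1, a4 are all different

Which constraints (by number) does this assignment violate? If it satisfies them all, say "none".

1. values 1, 9, 4 are pairwise distinct — satisfied.
2. a2 = 4 is not in {-1, 1, 3} — violated.
3. 5a1 + 4a2 = 5(1) + 4(4) = 21 — satisfied.
4. values 4, 1, 9 are pairwise distinct — satisfied.

Violated: 2.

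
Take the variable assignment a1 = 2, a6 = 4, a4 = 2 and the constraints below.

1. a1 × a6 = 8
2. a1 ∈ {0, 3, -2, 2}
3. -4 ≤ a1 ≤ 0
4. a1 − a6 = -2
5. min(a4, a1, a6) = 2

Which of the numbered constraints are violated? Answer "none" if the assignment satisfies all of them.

No — constraint 3 is not satisfied.

1. a1 × a6 = 2 × 4 = 8 — holds.
2. a1 = 2 is in {0, 3, -2, 2} — holds.
3. a1 = 2 is outside [-4, 0] — does not hold.
4. a1 − a6 = 2 − 4 = -2 — holds.
5. min(2, 2, 4) = 2 — holds.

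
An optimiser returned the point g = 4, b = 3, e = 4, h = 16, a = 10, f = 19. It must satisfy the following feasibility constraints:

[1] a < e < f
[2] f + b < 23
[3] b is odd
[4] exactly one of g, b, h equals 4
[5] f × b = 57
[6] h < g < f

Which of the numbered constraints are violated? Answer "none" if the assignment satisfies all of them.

[1] values 10, 4, 19; a = 10 is not < e = 4 — violated.
[2] f + b = 19 + 3 = 22; 22 < 23 — OK.
[3] b = 3 is odd — OK.
[4] g=4, b=3, h=16; 1 of them equals 4 — OK.
[5] f × b = 19 × 3 = 57 — OK.
[6] values 16, 4, 19; h = 16 is not < g = 4 — violated.

Violated: 1, 6.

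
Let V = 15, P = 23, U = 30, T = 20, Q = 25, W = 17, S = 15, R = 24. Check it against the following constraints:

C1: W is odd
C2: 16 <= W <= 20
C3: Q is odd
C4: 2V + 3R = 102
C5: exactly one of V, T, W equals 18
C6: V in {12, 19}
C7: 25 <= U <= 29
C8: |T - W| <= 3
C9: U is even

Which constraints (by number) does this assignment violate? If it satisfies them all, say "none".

C1: W = 17 is odd — holds.
C2: W = 17 lies in [16, 20] — holds.
C3: Q = 25 is odd — holds.
C4: 2V + 3R = 2(15) + 3(24) = 102 — holds.
C5: V=15, T=20, W=17; 0 of them equal 18, not exactly one — fails.
C6: V = 15 is not in {12, 19} — fails.
C7: U = 30 is outside [25, 29] — fails.
C8: |20 - 17| = 3; 3 ≤ 3 — holds.
C9: U = 30 is even — holds.

The assignment fails constraints 5, 6, and 7.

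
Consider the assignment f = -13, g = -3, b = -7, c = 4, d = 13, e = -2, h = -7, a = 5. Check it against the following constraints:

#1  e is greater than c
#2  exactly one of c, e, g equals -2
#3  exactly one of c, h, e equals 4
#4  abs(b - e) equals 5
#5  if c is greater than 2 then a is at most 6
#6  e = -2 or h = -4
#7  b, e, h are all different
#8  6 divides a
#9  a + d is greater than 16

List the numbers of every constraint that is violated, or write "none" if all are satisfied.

Violated: 1, 7, and 8.

#1 e = -2, c = 4; -2 ≤ 4 (want >)  no
#2 c=4, e=-2, g=-3; 1 of them equals -2  yes
#3 c=4, h=-7, e=-2; 1 of them equals 4  yes
#4 abs(-7 - (-2)) = 5  yes
#5 c = 4 > 2, so we need a ≤ 6; a = 5 ≤ 6  yes
#6 e = -2 = -2 (first disjunct)  yes
#7 b = h = -7, not all different  no
#8 5 = 6*0 + 5, so 6 does not divide 5  no
#9 a + d = 5 + 13 = 18; 18 > 16  yes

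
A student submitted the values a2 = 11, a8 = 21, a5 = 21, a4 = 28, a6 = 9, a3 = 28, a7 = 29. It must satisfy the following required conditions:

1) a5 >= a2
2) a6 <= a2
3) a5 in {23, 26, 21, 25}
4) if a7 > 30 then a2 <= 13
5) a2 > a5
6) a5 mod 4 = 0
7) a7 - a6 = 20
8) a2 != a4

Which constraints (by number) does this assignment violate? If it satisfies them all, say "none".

1) a5 = 21, a2 = 11; 21 ≥ 11  true
2) a6 = 9, a2 = 11; 9 ≤ 11  true
3) a5 = 21 is in {23, 26, 21, 25}  true
4) a7 = 29, not > 30; antecedent false, conditional vacuously true  true
5) a2 = 11, a5 = 21; 11 ≤ 21 (want >)  false
6) 21 mod 4 = 1, not 0  false
7) a7 - a6 = 29 - 9 = 20  true
8) a2 = 11, a4 = 28; distinct  true

No — constraints 5 and 6 are not satisfied.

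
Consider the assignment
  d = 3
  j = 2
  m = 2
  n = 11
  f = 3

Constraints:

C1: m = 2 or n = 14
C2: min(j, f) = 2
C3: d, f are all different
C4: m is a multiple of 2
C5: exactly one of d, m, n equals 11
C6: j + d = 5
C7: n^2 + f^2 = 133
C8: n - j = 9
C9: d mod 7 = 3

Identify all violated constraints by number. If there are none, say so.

The assignment fails constraints 3 and 7.

C1: m = 2 = 2 (first disjunct)  true
C2: min(2, 3) = 2  true
C3: d = f = 3, not all different  false
C4: 2 / 2 = 1, so 2 divides 2  true
C5: d=3, m=2, n=11; 1 of them equals 11  true
C6: j + d = 2 + 3 = 5  true
C7: n^2 + f^2 = 11^2 + 3^2 = 121 + 9 = 130, not 133  false
C8: n - j = 11 - 2 = 9  true
C9: 3 mod 7 = 3  true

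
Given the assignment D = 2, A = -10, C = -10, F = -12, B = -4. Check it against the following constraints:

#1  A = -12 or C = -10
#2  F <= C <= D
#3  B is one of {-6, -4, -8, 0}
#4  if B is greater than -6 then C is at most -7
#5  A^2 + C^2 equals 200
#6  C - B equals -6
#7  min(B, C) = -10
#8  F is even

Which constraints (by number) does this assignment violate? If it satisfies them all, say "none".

#1 A = -10 ≠ -12, but C = -10 = -10 (second disjunct) — OK.
#2 values -12 <= -10 <= 2 — OK.
#3 B = -4 is in {-6, -4, -8, 0} — OK.
#4 B = -4 > -6, so we need C ≤ -7; C = -10 ≤ -7 — OK.
#5 A^2 + C^2 = (-10)^2 + (-10)^2 = 100 + 100 = 200 — OK.
#6 C - B = -10 - (-4) = -6 — OK.
#7 min(-4, -10) = -10 — OK.
#8 F = -12 is even — OK.

Yes — all constraints hold.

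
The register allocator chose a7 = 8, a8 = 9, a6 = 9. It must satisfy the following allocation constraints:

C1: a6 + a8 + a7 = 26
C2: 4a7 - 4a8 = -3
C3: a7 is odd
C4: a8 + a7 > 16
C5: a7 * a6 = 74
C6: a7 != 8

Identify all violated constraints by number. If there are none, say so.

Constraints 2, 3, 5, and 6 are violated.

C1: a6 + a8 + a7 = 9 + 9 + 8 = 26 — OK.
C2: 4a7 - 4a8 = 4(8) - 4(9) = -4, not -3 — violated.
C3: a7 = 8 is even — violated.
C4: a8 + a7 = 9 + 8 = 17; 17 > 16 — OK.
C5: a7 * a6 = 8 * 9 = 72, not 74 — violated.
C6: a7 = 8, but 8 is required to differ — violated.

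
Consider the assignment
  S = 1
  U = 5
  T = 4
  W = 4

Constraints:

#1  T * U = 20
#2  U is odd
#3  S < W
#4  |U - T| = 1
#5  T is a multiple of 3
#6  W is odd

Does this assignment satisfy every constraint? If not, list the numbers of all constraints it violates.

The assignment fails constraints 5, 6.

#1 T * U = 4 * 5 = 20 — satisfied.
#2 U = 5 is odd — satisfied.
#3 S = 1, W = 4; 1 < 4 — satisfied.
#4 |5 - 4| = 1 — satisfied.
#5 4 = 3*1 + 1, so 3 does not divide 4 — violated.
#6 W = 4 is even — violated.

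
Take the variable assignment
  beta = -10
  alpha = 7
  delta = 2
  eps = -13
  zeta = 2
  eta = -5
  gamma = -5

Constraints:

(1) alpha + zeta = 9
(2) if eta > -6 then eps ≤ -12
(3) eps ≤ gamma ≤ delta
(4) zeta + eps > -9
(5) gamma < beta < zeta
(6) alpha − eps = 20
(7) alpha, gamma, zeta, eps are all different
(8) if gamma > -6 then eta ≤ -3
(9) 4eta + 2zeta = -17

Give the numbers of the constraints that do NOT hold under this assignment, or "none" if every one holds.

(1) alpha + zeta = 7 + 2 = 9 — satisfied.
(2) eta = -5 > -6, so we need eps ≤ -12; eps = -13 ≤ -12 — satisfied.
(3) values -13 ≤ -5 ≤ 2 — satisfied.
(4) zeta + eps = 2 + (-13) = -11; -11 ≤ -9, bound -9 not met — violated.
(5) values -5, -10, 2; gamma = -5 is not < beta = -10 — violated.
(6) alpha − eps = 7 − (-13) = 20 — satisfied.
(7) values 7, -5, 2, -13 are pairwise distinct — satisfied.
(8) gamma = -5 > -6, so we need eta ≤ -3; eta = -5 ≤ -3 — satisfied.
(9) 4eta + 2zeta = 4(-5) + 2(2) = -16, not -17 — violated.

Violated: 4, 5, and 9.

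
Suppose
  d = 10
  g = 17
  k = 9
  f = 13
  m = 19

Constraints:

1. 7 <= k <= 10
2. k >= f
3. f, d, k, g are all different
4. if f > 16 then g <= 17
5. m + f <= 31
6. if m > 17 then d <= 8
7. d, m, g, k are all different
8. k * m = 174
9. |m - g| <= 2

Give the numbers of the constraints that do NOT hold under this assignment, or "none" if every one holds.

1. k = 9 lies in [7, 10] — OK.
2. k = 9, f = 13; 9 < 13 (want ≥) — violated.
3. values 13, 10, 9, 17 are pairwise distinct — OK.
4. f = 13, not > 16; antecedent false, conditional vacuously true — OK.
5. m + f = 19 + 13 = 32; 32 > 31, bound 31 not met — violated.
6. m = 19 > 17, so we need d ≤ 8; but d = 10 > 8 — violated.
7. values 10, 19, 17, 9 are pairwise distinct — OK.
8. k * m = 9 * 19 = 171, not 174 — violated.
9. |19 - 17| = 2; 2 ≤ 2 — OK.

Violated: 2, 5, 6, 8.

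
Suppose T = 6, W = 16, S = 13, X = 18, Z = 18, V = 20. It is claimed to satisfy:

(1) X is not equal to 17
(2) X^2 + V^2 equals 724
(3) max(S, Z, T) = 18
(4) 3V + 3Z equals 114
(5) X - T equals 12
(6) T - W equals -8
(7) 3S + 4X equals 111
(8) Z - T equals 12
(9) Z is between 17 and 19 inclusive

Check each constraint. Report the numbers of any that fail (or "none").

(1) X = 18, and 18 ≠ 17 — satisfied.
(2) X^2 + V^2 = 18^2 + 20^2 = 324 + 400 = 724 — satisfied.
(3) max(13, 18, 6) = 18 — satisfied.
(4) 3V + 3Z = 3(20) + 3(18) = 114 — satisfied.
(5) X - T = 18 - 6 = 12 — satisfied.
(6) T - W = 6 - 16 = -10, not -8 — violated.
(7) 3S + 4X = 3(13) + 4(18) = 111 — satisfied.
(8) Z - T = 18 - 6 = 12 — satisfied.
(9) Z = 18 lies in [17, 19] — satisfied.

Constraint 6 is violated.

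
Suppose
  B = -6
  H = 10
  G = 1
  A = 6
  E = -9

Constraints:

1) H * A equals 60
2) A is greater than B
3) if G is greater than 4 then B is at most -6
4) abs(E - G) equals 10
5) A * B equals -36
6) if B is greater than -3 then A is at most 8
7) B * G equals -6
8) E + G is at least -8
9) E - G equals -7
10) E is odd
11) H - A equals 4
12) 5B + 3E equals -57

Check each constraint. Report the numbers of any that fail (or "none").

Constraint 9 is violated.

1) H * A = 10 * 6 = 60  ✓
2) A = 6, B = -6; 6 > -6  ✓
3) G = 1, not > 4; antecedent false, conditional vacuously true  ✓
4) abs(-9 - 1) = 10  ✓
5) A * B = 6 * (-6) = -36  ✓
6) B = -6, not > -3; antecedent false, conditional vacuously true  ✓
7) B * G = -6 * 1 = -6  ✓
8) E + G = -9 + 1 = -8; -8 ≥ -8  ✓
9) E - G = -9 - 1 = -10, not -7  ✗
10) E = -9 is odd  ✓
11) H - A = 10 - 6 = 4  ✓
12) 5B + 3E = 5(-6) + 3(-9) = -57  ✓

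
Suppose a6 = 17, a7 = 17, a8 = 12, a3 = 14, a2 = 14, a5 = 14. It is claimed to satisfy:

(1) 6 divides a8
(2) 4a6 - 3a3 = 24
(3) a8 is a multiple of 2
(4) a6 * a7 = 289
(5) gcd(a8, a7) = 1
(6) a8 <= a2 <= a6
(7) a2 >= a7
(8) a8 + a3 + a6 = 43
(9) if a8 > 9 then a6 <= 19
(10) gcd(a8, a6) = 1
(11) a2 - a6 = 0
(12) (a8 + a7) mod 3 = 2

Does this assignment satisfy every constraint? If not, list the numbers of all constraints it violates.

The assignment fails constraints 2, 7, 11.

(1) 12 / 6 = 2, so 6 divides 12  OK
(2) 4a6 - 3a3 = 4(17) - 3(14) = 26, not 24  FAIL
(3) 12 / 2 = 6, so 2 divides 12  OK
(4) a6 * a7 = 17 * 17 = 289  OK
(5) gcd(12, 17) = 1  OK
(6) values 12 <= 14 <= 17  OK
(7) a2 = 14, a7 = 17; 14 < 17 (want ≥)  FAIL
(8) a8 + a3 + a6 = 12 + 14 + 17 = 43  OK
(9) a8 = 12 > 9, so we need a6 ≤ 19; a6 = 17 ≤ 19  OK
(10) gcd(12, 17) = 1  OK
(11) a2 - a6 = 14 - 17 = -3, not 0  FAIL
(12) a8 + a7 = 29; 29 mod 3 = 2  OK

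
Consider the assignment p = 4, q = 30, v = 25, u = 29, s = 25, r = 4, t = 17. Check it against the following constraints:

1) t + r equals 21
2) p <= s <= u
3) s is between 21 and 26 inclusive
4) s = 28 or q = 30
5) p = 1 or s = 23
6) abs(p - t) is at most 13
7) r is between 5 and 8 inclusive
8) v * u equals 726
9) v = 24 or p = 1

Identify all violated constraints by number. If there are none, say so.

The assignment fails constraints 5, 7, 8, and 9.

1) t + r = 17 + 4 = 21  ✔
2) values 4 <= 25 <= 29  ✔
3) s = 25 lies in [21, 26]  ✔
4) s = 25 ≠ 28, but q = 30 = 30 (second disjunct)  ✔
5) p = 4 ≠ 1 and s = 25 ≠ 23; both disjuncts false  ✘
6) abs(4 - 17) = 13; 13 ≤ 13  ✔
7) r = 4 is outside [5, 8]  ✘
8) v * u = 25 * 29 = 725, not 726  ✘
9) v = 25 ≠ 24 and p = 4 ≠ 1; both disjuncts false  ✘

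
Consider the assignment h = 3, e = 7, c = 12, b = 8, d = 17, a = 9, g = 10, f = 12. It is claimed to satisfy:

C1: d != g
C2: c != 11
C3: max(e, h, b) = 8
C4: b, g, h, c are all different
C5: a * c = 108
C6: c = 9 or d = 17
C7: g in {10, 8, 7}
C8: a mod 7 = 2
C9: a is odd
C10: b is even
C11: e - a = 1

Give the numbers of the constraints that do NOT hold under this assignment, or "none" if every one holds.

C1: d = 17, g = 10; distinct  yes
C2: c = 12, and 12 ≠ 11  yes
C3: max(7, 3, 8) = 8  yes
C4: values 8, 10, 3, 12 are pairwise distinct  yes
C5: a * c = 9 * 12 = 108  yes
C6: c = 12 ≠ 9, but d = 17 = 17 (second disjunct)  yes
C7: g = 10 is in {10, 8, 7}  yes
C8: 9 mod 7 = 2  yes
C9: a = 9 is odd  yes
C10: b = 8 is even  yes
C11: e - a = 7 - 9 = -2, not 1  no

No — constraint 11 is not satisfied.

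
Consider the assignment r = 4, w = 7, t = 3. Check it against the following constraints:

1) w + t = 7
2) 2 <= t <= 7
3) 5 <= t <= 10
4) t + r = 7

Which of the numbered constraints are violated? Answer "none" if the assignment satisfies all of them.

1) w + t = 7 + 3 = 10, not 7 — fails.
2) t = 3 lies in [2, 7] — holds.
3) t = 3 is outside [5, 10] — fails.
4) t + r = 3 + 4 = 7 — holds.

Constraints 1, 3 are violated.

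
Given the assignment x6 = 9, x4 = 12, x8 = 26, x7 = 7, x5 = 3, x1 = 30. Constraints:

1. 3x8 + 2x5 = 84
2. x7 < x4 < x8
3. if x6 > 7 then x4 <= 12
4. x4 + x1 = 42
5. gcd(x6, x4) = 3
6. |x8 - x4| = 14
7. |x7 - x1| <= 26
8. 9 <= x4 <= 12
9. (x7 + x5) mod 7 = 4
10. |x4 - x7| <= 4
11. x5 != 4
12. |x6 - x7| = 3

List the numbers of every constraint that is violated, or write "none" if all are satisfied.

Constraints 9, 10, and 12 do not hold.

1. 3x8 + 2x5 = 3(26) + 2(3) = 84 — holds.
2. values 7 < 12 < 26 — holds.
3. x6 = 9 > 7, so we need x4 ≤ 12; x4 = 12 ≤ 12 — holds.
4. x4 + x1 = 12 + 30 = 42 — holds.
5. gcd(9, 12) = 3 — holds.
6. |26 - 12| = 14 — holds.
7. |7 - 30| = 23; 23 ≤ 26 — holds.
8. x4 = 12 lies in [9, 12] — holds.
9. x7 + x5 = 10; 10 mod 7 = 3, not 4 — fails.
10. |12 - 7| = 5; 5 > 4, exceeds bound 4 — fails.
11. x5 = 3, and 3 ≠ 4 — holds.
12. |9 - 7| = 2, not 3 — fails.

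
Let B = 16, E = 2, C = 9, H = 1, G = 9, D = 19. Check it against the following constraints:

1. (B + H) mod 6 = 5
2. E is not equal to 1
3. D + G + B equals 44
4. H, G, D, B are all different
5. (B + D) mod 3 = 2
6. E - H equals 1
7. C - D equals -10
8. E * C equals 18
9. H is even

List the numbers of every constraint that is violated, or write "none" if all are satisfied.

1. B + H = 17; 17 mod 6 = 5 — holds.
2. E = 2, and 2 ≠ 1 — holds.
3. D + G + B = 19 + 9 + 16 = 44 — holds.
4. values 1, 9, 19, 16 are pairwise distinct — holds.
5. B + D = 35; 35 mod 3 = 2 — holds.
6. E - H = 2 - 1 = 1 — holds.
7. C - D = 9 - 19 = -10 — holds.
8. E * C = 2 * 9 = 18 — holds.
9. H = 1 is odd — fails.

No — constraint 9 is not satisfied.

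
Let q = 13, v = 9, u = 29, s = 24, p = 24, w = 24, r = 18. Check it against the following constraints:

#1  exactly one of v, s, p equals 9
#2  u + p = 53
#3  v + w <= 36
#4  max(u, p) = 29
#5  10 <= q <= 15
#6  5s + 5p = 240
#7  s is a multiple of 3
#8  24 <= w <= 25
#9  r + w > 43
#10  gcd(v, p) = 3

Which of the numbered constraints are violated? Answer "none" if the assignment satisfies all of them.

Constraint 9 is violated.

#1 v=9, s=24, p=24; 1 of them equals 9  holds
#2 u + p = 29 + 24 = 53  holds
#3 v + w = 9 + 24 = 33; 33 ≤ 36  holds
#4 max(29, 24) = 29  holds
#5 q = 13 lies in [10, 15]  holds
#6 5s + 5p = 5(24) + 5(24) = 240  holds
#7 24 / 3 = 8, so 3 divides 24  holds
#8 w = 24 lies in [24, 25]  holds
#9 r + w = 18 + 24 = 42; 42 ≤ 43, bound 43 not met  fails
#10 gcd(9, 24) = 3  holds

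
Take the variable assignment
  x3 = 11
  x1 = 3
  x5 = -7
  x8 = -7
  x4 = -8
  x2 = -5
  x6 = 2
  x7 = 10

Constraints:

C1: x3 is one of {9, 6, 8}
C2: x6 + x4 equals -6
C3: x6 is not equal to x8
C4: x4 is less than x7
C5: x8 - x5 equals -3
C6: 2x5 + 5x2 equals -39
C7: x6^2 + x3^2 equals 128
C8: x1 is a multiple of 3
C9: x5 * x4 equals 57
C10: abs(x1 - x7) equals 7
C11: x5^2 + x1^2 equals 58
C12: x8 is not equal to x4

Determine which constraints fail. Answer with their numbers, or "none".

C1: x3 = 11 is not in {9, 6, 8}  fails
C2: x6 + x4 = 2 + (-8) = -6  holds
C3: x6 = 2, x8 = -7; distinct  holds
C4: x4 = -8, x7 = 10; -8 < 10  holds
C5: x8 - x5 = -7 - (-7) = 0, not -3  fails
C6: 2x5 + 5x2 = 2(-7) + 5(-5) = -39  holds
C7: x6^2 + x3^2 = 2^2 + 11^2 = 4 + 121 = 125, not 128  fails
C8: 3 / 3 = 1, so 3 divides 3  holds
C9: x5 * x4 = -7 * (-8) = 56, not 57  fails
C10: abs(3 - 10) = 7  holds
C11: x5^2 + x1^2 = (-7)^2 + 3^2 = 49 + 9 = 58  holds
C12: x8 = -7, x4 = -8; distinct  holds

No — constraints 1, 5, 7, 9 are not satisfied.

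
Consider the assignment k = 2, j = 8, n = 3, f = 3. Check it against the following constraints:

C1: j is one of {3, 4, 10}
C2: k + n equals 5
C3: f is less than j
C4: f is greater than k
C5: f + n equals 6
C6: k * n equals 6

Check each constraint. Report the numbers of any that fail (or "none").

No — constraint 1 is not satisfied.

C1: j = 8 is not in {3, 4, 10}  no
C2: k + n = 2 + 3 = 5  yes
C3: f = 3, j = 8; 3 < 8  yes
C4: f = 3, k = 2; 3 > 2  yes
C5: f + n = 3 + 3 = 6  yes
C6: k * n = 2 * 3 = 6  yes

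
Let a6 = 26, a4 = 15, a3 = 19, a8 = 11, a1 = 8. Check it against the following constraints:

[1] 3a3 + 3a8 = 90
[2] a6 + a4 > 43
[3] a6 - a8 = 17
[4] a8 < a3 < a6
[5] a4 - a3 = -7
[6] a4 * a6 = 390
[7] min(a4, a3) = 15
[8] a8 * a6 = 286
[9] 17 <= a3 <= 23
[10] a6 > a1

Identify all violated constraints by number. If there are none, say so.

Violated: 2, 3, and 5.

[1] 3a3 + 3a8 = 3(19) + 3(11) = 90  ✔
[2] a6 + a4 = 26 + 15 = 41; 41 ≤ 43, bound 43 not met  ✘
[3] a6 - a8 = 26 - 11 = 15, not 17  ✘
[4] values 11 < 19 < 26  ✔
[5] a4 - a3 = 15 - 19 = -4, not -7  ✘
[6] a4 * a6 = 15 * 26 = 390  ✔
[7] min(15, 19) = 15  ✔
[8] a8 * a6 = 11 * 26 = 286  ✔
[9] a3 = 19 lies in [17, 23]  ✔
[10] a6 = 26, a1 = 8; 26 > 8  ✔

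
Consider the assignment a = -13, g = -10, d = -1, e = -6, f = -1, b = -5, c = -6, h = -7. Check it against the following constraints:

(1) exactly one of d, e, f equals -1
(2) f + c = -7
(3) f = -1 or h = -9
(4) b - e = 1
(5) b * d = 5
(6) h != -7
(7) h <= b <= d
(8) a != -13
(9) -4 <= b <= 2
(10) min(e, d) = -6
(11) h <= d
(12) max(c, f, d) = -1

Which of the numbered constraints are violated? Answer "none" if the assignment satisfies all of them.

(1) d=-1, e=-6, f=-1; 2 of them equal -1, not exactly one — violated.
(2) f + c = -1 + (-6) = -7 — satisfied.
(3) f = -1 = -1 (first disjunct) — satisfied.
(4) b - e = -5 - (-6) = 1 — satisfied.
(5) b * d = -5 * (-1) = 5 — satisfied.
(6) h = -7, but -7 is required to differ — violated.
(7) values -7 <= -5 <= -1 — satisfied.
(8) a = -13, but -13 is required to differ — violated.
(9) b = -5 is outside [-4, 2] — violated.
(10) min(-6, -1) = -6 — satisfied.
(11) h = -7, d = -1; -7 ≤ -1 — satisfied.
(12) max(-6, -1, -1) = -1 — satisfied.

The assignment fails constraints 1, 6, 8, 9.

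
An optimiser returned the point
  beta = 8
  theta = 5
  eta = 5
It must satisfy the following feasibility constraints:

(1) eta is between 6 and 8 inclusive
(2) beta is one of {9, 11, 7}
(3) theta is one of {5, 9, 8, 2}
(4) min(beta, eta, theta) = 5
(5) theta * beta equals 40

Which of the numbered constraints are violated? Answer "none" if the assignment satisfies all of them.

Constraints 1, 2 are violated.

(1) eta = 5 is outside [6, 8] — violated.
(2) beta = 8 is not in {9, 11, 7} — violated.
(3) theta = 5 is in {5, 9, 8, 2} — satisfied.
(4) min(8, 5, 5) = 5 — satisfied.
(5) theta * beta = 5 * 8 = 40 — satisfied.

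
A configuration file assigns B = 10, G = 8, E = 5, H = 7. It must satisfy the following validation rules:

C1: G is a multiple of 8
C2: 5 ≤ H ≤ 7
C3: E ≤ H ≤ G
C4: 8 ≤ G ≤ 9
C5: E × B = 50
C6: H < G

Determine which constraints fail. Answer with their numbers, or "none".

All constraints are satisfied.

C1: 8 / 8 = 1, so 8 divides 8 — OK.
C2: H = 7 lies in [5, 7] — OK.
C3: values 5 ≤ 7 ≤ 8 — OK.
C4: G = 8 lies in [8, 9] — OK.
C5: E × B = 5 × 10 = 50 — OK.
C6: H = 7, G = 8; 7 < 8 — OK.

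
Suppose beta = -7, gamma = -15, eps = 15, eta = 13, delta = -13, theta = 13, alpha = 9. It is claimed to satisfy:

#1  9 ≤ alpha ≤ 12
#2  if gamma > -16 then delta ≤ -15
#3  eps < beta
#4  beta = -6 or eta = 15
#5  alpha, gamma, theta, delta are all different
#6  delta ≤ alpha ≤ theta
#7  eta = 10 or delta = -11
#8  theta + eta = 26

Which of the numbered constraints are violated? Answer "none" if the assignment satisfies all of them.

Violated: 2, 3, 4, and 7.

#1 alpha = 9 lies in [9, 12] — holds.
#2 gamma = -15 > -16, so we need delta ≤ -15; but delta = -13 > -15 — does not hold.
#3 eps = 15, beta = -7; 15 ≥ -7 (want <) — does not hold.
#4 beta = -7 ≠ -6 and eta = 13 ≠ 15; both disjuncts false — does not hold.
#5 values 9, -15, 13, -13 are pairwise distinct — holds.
#6 values -13 ≤ 9 ≤ 13 — holds.
#7 eta = 13 ≠ 10 and delta = -13 ≠ -11; both disjuncts false — does not hold.
#8 theta + eta = 13 + 13 = 26 — holds.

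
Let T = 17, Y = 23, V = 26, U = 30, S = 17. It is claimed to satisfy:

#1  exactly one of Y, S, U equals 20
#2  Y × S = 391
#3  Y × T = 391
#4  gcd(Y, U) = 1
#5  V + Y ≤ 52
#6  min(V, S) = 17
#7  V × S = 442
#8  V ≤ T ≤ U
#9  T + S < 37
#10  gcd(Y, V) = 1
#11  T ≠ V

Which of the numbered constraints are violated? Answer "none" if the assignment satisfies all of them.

Violated: 1 and 8.

#1 Y=23, S=17, U=30; 0 of them equal 20, not exactly one — fails.
#2 Y × S = 23 × 17 = 391 — holds.
#3 Y × T = 23 × 17 = 391 — holds.
#4 gcd(23, 30) = 1 — holds.
#5 V + Y = 26 + 23 = 49; 49 ≤ 52 — holds.
#6 min(26, 17) = 17 — holds.
#7 V × S = 26 × 17 = 442 — holds.
#8 values 26, 17, 30; V = 26 is not ≤ T = 17 — fails.
#9 T + S = 17 + 17 = 34; 34 < 37 — holds.
#10 gcd(23, 26) = 1 — holds.
#11 T = 17, V = 26; distinct — holds.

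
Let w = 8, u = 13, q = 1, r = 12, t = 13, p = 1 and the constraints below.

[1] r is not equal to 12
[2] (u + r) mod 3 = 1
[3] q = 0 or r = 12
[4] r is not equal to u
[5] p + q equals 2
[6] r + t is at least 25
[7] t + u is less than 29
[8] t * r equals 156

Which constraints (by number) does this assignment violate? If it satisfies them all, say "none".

[1] r = 12, but 12 is required to differ  fails
[2] u + r = 25; 25 mod 3 = 1  holds
[3] q = 1 ≠ 0, but r = 12 = 12 (second disjunct)  holds
[4] r = 12, u = 13; distinct  holds
[5] p + q = 1 + 1 = 2  holds
[6] r + t = 12 + 13 = 25; 25 ≥ 25  holds
[7] t + u = 13 + 13 = 26; 26 < 29  holds
[8] t * r = 13 * 12 = 156  holds

Violated: 1.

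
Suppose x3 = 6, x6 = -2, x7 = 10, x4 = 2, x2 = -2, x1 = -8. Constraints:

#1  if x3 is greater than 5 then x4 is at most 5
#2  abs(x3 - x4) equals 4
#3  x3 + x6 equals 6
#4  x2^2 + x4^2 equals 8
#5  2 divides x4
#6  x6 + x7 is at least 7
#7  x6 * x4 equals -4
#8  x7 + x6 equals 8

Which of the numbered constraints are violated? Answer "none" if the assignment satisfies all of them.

No — constraint 3 is not satisfied.

#1 x3 = 6 > 5, so we need x4 ≤ 5; x4 = 2 ≤ 5  ✔
#2 abs(6 - 2) = 4  ✔
#3 x3 + x6 = 6 + (-2) = 4, not 6  ✘
#4 x2^2 + x4^2 = (-2)^2 + 2^2 = 4 + 4 = 8  ✔
#5 2 / 2 = 1, so 2 divides 2  ✔
#6 x6 + x7 = -2 + 10 = 8; 8 ≥ 7  ✔
#7 x6 * x4 = -2 * 2 = -4  ✔
#8 x7 + x6 = 10 + (-2) = 8  ✔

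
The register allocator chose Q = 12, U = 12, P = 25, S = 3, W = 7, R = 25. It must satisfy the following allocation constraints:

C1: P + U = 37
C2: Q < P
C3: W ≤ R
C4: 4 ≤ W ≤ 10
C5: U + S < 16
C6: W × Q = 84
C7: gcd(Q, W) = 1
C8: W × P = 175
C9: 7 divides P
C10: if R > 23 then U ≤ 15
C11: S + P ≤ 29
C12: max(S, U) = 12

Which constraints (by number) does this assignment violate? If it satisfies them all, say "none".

C1: P + U = 25 + 12 = 37 — OK.
C2: Q = 12, P = 25; 12 < 25 — OK.
C3: W = 7, R = 25; 7 ≤ 25 — OK.
C4: W = 7 lies in [4, 10] — OK.
C5: U + S = 12 + 3 = 15; 15 < 16 — OK.
C6: W × Q = 7 × 12 = 84 — OK.
C7: gcd(12, 7) = 1 — OK.
C8: W × P = 7 × 25 = 175 — OK.
C9: 25 = 7×3 + 4, so 7 does not divide 25 — violated.
C10: R = 25 > 23, so we need U ≤ 15; U = 12 ≤ 15 — OK.
C11: S + P = 3 + 25 = 28; 28 ≤ 29 — OK.
C12: max(3, 12) = 12 — OK.

No — constraint 9 is not satisfied.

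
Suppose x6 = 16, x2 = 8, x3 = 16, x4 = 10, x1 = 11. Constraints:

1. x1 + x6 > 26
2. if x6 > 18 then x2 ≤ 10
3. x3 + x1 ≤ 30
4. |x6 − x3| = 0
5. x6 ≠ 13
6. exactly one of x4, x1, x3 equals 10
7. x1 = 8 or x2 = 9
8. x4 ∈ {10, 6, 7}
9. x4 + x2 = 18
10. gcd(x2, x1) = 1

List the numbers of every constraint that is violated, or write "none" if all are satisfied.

Constraint 7 is violated.

1. x1 + x6 = 11 + 16 = 27; 27 > 26  ✔
2. x6 = 16, not > 18; antecedent false, conditional vacuously true  ✔
3. x3 + x1 = 16 + 11 = 27; 27 ≤ 30  ✔
4. |16 − 16| = 0  ✔
5. x6 = 16, and 16 ≠ 13  ✔
6. x4=10, x1=11, x3=16; 1 of them equals 10  ✔
7. x1 = 11 ≠ 8 and x2 = 8 ≠ 9; both disjuncts false  ✘
8. x4 = 10 is in {10, 6, 7}  ✔
9. x4 + x2 = 10 + 8 = 18  ✔
10. gcd(8, 11) = 1  ✔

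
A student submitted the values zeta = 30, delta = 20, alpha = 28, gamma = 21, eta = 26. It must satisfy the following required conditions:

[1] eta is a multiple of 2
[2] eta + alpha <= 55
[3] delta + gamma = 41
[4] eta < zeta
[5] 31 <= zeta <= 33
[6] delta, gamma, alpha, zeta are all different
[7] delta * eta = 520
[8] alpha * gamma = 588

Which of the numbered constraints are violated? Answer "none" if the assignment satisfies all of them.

[1] 26 / 2 = 13, so 2 divides 26 — satisfied.
[2] eta + alpha = 26 + 28 = 54; 54 ≤ 55 — satisfied.
[3] delta + gamma = 20 + 21 = 41 — satisfied.
[4] eta = 26, zeta = 30; 26 < 30 — satisfied.
[5] zeta = 30 is outside [31, 33] — violated.
[6] values 20, 21, 28, 30 are pairwise distinct — satisfied.
[7] delta * eta = 20 * 26 = 520 — satisfied.
[8] alpha * gamma = 28 * 21 = 588 — satisfied.

Constraint 5 does not hold.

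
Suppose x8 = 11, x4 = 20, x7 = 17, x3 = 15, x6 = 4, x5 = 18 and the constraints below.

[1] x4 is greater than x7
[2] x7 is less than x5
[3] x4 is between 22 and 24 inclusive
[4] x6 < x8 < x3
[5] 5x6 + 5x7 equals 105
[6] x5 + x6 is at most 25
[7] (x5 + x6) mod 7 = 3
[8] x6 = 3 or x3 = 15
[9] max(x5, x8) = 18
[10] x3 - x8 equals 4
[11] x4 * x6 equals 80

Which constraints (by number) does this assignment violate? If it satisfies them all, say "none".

The assignment fails constraints 3 and 7.

[1] x4 = 20, x7 = 17; 20 > 17 — holds.
[2] x7 = 17, x5 = 18; 17 < 18 — holds.
[3] x4 = 20 is outside [22, 24] — does not hold.
[4] values 4 < 11 < 15 — holds.
[5] 5x6 + 5x7 = 5(4) + 5(17) = 105 — holds.
[6] x5 + x6 = 18 + 4 = 22; 22 ≤ 25 — holds.
[7] x5 + x6 = 22; 22 mod 7 = 1, not 3 — does not hold.
[8] x6 = 4 ≠ 3, but x3 = 15 = 15 (second disjunct) — holds.
[9] max(18, 11) = 18 — holds.
[10] x3 - x8 = 15 - 11 = 4 — holds.
[11] x4 * x6 = 20 * 4 = 80 — holds.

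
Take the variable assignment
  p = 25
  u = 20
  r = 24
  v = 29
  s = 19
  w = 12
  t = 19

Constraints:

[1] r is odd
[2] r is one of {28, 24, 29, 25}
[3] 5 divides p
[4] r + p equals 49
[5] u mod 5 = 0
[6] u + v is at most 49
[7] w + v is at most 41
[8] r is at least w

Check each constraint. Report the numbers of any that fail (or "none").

[1] r = 24 is even  ✘
[2] r = 24 is in {28, 24, 29, 25}  ✔
[3] 25 / 5 = 5, so 5 divides 25  ✔
[4] r + p = 24 + 25 = 49  ✔
[5] 20 mod 5 = 0  ✔
[6] u + v = 20 + 29 = 49; 49 ≤ 49  ✔
[7] w + v = 12 + 29 = 41; 41 ≤ 41  ✔
[8] r = 24, w = 12; 24 ≥ 12  ✔

The assignment fails constraint 1.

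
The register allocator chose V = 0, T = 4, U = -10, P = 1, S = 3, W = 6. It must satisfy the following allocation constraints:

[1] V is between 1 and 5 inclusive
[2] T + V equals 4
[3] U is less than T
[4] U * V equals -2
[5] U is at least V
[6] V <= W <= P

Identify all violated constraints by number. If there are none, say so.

Constraints 1, 4, 5, and 6 are violated.

[1] V = 0 is outside [1, 5] — fails.
[2] T + V = 4 + 0 = 4 — holds.
[3] U = -10, T = 4; -10 < 4 — holds.
[4] U * V = -10 * 0 = 0, not -2 — fails.
[5] U = -10, V = 0; -10 < 0 (want ≥) — fails.
[6] values 0, 6, 1; W = 6 is not <= P = 1 — fails.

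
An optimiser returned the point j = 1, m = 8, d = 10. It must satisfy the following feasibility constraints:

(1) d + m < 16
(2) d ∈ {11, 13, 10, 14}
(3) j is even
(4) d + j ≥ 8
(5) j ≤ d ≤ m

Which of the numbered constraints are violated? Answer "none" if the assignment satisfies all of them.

The assignment fails constraints 1, 3, 5.

(1) d + m = 10 + 8 = 18; 18 ≥ 16, bound 16 not met  FAIL
(2) d = 10 is in {11, 13, 10, 14}  OK
(3) j = 1 is odd  FAIL
(4) d + j = 10 + 1 = 11; 11 ≥ 8  OK
(5) values 1, 10, 8; d = 10 is not ≤ m = 8  FAIL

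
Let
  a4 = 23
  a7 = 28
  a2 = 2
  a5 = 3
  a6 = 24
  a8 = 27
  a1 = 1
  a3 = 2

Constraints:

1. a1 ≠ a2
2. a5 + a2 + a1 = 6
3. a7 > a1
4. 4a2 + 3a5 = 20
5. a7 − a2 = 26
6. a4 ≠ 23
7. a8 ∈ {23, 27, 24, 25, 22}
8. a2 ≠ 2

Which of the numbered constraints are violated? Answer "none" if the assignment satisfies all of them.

Constraints 4, 6, and 8 are violated.

1. a1 = 1, a2 = 2; distinct — holds.
2. a5 + a2 + a1 = 3 + 2 + 1 = 6 — holds.
3. a7 = 28, a1 = 1; 28 > 1 — holds.
4. 4a2 + 3a5 = 4(2) + 3(3) = 17, not 20 — fails.
5. a7 − a2 = 28 − 2 = 26 — holds.
6. a4 = 23, but 23 is required to differ — fails.
7. a8 = 27 is in {23, 27, 24, 25, 22} — holds.
8. a2 = 2, but 2 is required to differ — fails.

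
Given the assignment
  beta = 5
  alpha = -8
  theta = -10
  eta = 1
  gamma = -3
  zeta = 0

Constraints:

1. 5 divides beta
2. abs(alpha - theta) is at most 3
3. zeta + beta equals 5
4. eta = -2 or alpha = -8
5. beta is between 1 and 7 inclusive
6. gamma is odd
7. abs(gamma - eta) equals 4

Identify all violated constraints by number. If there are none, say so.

1. 5 / 5 = 1, so 5 divides 5  true
2. abs(-8 - (-10)) = 2; 2 ≤ 3  true
3. zeta + beta = 0 + 5 = 5  true
4. eta = 1 ≠ -2, but alpha = -8 = -8 (second disjunct)  true
5. beta = 5 lies in [1, 7]  true
6. gamma = -3 is odd  true
7. abs(-3 - 1) = 4  true

Yes — all constraints hold.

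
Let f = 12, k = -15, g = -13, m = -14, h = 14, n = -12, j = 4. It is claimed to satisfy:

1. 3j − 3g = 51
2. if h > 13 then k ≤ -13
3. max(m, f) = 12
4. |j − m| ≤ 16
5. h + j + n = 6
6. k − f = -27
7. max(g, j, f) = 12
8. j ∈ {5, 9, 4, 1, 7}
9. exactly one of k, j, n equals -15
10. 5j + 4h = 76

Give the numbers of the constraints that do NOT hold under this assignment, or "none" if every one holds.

Constraint 4 is violated.

1. 3j − 3g = 3(4) − 3(-13) = 51  holds
2. h = 14 > 13, so we need k ≤ -13; k = -15 ≤ -13  holds
3. max(-14, 12) = 12  holds
4. |4 − (-14)| = 18; 18 > 16, exceeds bound 16  fails
5. h + j + n = 14 + 4 + (-12) = 6  holds
6. k − f = -15 − 12 = -27  holds
7. max(-13, 4, 12) = 12  holds
8. j = 4 is in {5, 9, 4, 1, 7}  holds
9. k=-15, j=4, n=-12; 1 of them equals -15  holds
10. 5j + 4h = 5(4) + 4(14) = 76  holds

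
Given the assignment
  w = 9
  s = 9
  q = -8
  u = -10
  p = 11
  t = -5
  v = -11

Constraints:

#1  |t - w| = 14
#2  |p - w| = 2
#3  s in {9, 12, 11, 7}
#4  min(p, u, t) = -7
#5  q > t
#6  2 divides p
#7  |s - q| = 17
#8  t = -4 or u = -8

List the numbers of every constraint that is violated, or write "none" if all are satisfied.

No — constraints 4, 5, 6, and 8 are not satisfied.

#1 |-5 - 9| = 14  ✓
#2 |11 - 9| = 2  ✓
#3 s = 9 is in {9, 12, 11, 7}  ✓
#4 min(11, -10, -5) = -10, not -7  ✗
#5 q = -8, t = -5; -8 ≤ -5 (want >)  ✗
#6 11 = 2*5 + 1, so 2 does not divide 11  ✗
#7 |9 - (-8)| = 17  ✓
#8 t = -5 ≠ -4 and u = -10 ≠ -8; both disjuncts false  ✗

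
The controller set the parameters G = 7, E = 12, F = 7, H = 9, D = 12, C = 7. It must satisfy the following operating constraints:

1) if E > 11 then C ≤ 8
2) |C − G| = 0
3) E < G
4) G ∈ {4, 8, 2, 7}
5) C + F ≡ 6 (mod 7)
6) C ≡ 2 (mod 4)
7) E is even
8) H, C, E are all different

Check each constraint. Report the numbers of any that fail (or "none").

1) E = 12 > 11, so we need C ≤ 8; C = 7 ≤ 8 — satisfied.
2) |7 − 7| = 0 — satisfied.
3) E = 12, G = 7; 12 ≥ 7 (want <) — violated.
4) G = 7 is in {4, 8, 2, 7} — satisfied.
5) C + F = 14; 14 mod 7 = 0, not 6 — violated.
6) 7 mod 4 = 3, not 2 — violated.
7) E = 12 is even — satisfied.
8) values 9, 7, 12 are pairwise distinct — satisfied.

No — constraints 3, 5, and 6 are not satisfied.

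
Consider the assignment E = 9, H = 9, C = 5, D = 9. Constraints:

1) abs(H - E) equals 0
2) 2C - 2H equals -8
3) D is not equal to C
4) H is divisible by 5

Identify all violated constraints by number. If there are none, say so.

1) abs(9 - 9) = 0  yes
2) 2C - 2H = 2(5) - 2(9) = -8  yes
3) D = 9, C = 5; distinct  yes
4) 9 = 5*1 + 4, so 5 does not divide 9  no

Constraint 4 is violated.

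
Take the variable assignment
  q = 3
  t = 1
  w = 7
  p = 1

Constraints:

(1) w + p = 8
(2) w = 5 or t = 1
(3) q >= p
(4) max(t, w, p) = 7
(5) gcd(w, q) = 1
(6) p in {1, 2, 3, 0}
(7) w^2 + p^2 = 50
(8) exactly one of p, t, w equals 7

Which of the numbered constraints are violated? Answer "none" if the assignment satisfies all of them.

(1) w + p = 7 + 1 = 8 — satisfied.
(2) w = 7 ≠ 5, but t = 1 = 1 (second disjunct) — satisfied.
(3) q = 3, p = 1; 3 ≥ 1 — satisfied.
(4) max(1, 7, 1) = 7 — satisfied.
(5) gcd(7, 3) = 1 — satisfied.
(6) p = 1 is in {1, 2, 3, 0} — satisfied.
(7) w^2 + p^2 = 7^2 + 1^2 = 49 + 1 = 50 — satisfied.
(8) p=1, t=1, w=7; 1 of them equals 7 — satisfied.

No violations.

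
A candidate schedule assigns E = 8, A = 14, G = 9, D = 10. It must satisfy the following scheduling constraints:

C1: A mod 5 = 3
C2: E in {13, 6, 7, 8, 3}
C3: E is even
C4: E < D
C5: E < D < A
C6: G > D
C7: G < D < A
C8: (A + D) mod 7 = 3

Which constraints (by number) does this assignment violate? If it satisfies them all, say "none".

C1: 14 mod 5 = 4, not 3  no
C2: E = 8 is in {13, 6, 7, 8, 3}  yes
C3: E = 8 is even  yes
C4: E = 8, D = 10; 8 < 10  yes
C5: values 8 < 10 < 14  yes
C6: G = 9, D = 10; 9 ≤ 10 (want >)  no
C7: values 9 < 10 < 14  yes
C8: A + D = 24; 24 mod 7 = 3  yes

Constraints 1 and 6 are violated.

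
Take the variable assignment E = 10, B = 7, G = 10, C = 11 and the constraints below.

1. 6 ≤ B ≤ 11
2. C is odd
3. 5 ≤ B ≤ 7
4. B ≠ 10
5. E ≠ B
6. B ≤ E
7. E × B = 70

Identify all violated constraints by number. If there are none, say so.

1. B = 7 lies in [6, 11] — holds.
2. C = 11 is odd — holds.
3. B = 7 lies in [5, 7] — holds.
4. B = 7, and 7 ≠ 10 — holds.
5. E = 10, B = 7; distinct — holds.
6. B = 7, E = 10; 7 ≤ 10 — holds.
7. E × B = 10 × 7 = 70 — holds.

All constraints are satisfied.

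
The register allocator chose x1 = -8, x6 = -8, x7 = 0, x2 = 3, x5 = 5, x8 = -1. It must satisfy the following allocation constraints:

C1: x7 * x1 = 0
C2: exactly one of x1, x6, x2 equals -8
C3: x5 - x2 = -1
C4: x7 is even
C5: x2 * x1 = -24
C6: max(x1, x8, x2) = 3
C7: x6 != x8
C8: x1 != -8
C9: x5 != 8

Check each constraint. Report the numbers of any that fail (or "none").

No — constraints 2, 3, and 8 are not satisfied.

C1: x7 * x1 = 0 * (-8) = 0  true
C2: x1=-8, x6=-8, x2=3; 2 of them equal -8, not exactly one  false
C3: x5 - x2 = 5 - 3 = 2, not -1  false
C4: x7 = 0 is even  true
C5: x2 * x1 = 3 * (-8) = -24  true
C6: max(-8, -1, 3) = 3  true
C7: x6 = -8, x8 = -1; distinct  true
C8: x1 = -8, but -8 is required to differ  false
C9: x5 = 5, and 5 ≠ 8  true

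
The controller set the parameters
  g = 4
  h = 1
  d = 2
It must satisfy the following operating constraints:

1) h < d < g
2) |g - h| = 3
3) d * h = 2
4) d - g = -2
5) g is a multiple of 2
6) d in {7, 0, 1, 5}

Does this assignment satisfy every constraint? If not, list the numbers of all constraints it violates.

1) values 1 < 2 < 4  true
2) |4 - 1| = 3  true
3) d * h = 2 * 1 = 2  true
4) d - g = 2 - 4 = -2  true
5) 4 / 2 = 2, so 2 divides 4  true
6) d = 2 is not in {7, 0, 1, 5}  false

No — constraint 6 is not satisfied.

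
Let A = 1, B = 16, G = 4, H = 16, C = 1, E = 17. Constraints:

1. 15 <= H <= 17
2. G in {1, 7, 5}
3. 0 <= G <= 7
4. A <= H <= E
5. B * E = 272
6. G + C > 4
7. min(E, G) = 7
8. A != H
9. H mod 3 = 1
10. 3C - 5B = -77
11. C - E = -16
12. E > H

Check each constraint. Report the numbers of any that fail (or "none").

The assignment fails constraints 2 and 7.

1. H = 16 lies in [15, 17] — OK.
2. G = 4 is not in {1, 7, 5} — violated.
3. G = 4 lies in [0, 7] — OK.
4. values 1 <= 16 <= 17 — OK.
5. B * E = 16 * 17 = 272 — OK.
6. G + C = 4 + 1 = 5; 5 > 4 — OK.
7. min(17, 4) = 4, not 7 — violated.
8. A = 1, H = 16; distinct — OK.
9. 16 mod 3 = 1 — OK.
10. 3C - 5B = 3(1) - 5(16) = -77 — OK.
11. C - E = 1 - 17 = -16 — OK.
12. E = 17, H = 16; 17 > 16 — OK.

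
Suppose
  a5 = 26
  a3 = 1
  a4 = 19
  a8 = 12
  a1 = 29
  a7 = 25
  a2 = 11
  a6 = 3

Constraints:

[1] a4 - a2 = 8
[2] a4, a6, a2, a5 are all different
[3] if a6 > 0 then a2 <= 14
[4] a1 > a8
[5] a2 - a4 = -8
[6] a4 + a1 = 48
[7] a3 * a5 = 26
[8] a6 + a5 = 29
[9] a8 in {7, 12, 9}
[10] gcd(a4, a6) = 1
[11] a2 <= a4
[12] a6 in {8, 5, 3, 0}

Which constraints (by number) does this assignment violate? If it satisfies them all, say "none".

None — every constraint holds.

[1] a4 - a2 = 19 - 11 = 8 — holds.
[2] values 19, 3, 11, 26 are pairwise distinct — holds.
[3] a6 = 3 > 0, so we need a2 ≤ 14; a2 = 11 ≤ 14 — holds.
[4] a1 = 29, a8 = 12; 29 > 12 — holds.
[5] a2 - a4 = 11 - 19 = -8 — holds.
[6] a4 + a1 = 19 + 29 = 48 — holds.
[7] a3 * a5 = 1 * 26 = 26 — holds.
[8] a6 + a5 = 3 + 26 = 29 — holds.
[9] a8 = 12 is in {7, 12, 9} — holds.
[10] gcd(19, 3) = 1 — holds.
[11] a2 = 11, a4 = 19; 11 ≤ 19 — holds.
[12] a6 = 3 is in {8, 5, 3, 0} — holds.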